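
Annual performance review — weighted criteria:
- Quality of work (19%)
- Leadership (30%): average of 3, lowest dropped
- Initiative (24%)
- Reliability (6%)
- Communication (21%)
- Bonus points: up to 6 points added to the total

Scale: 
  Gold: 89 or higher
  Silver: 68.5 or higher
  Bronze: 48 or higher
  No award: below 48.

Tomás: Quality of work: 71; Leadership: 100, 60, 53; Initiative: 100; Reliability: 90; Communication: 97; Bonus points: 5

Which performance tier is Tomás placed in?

Gold

Leadership: drop 53 → average of remaining 2 = 160/2 = 80
Weighted total:
  Quality of work 71 × 0.19 = 13.49
  Leadership 80 × 0.3 = 24
  Initiative 100 × 0.24 = 24
  Reliability 90 × 0.06 = 5.4
  Communication 97 × 0.21 = 20.37
Sum = 87.26
Bonus points: 87.26 + 5 = 92.26
92.26 ≥ 89 → Gold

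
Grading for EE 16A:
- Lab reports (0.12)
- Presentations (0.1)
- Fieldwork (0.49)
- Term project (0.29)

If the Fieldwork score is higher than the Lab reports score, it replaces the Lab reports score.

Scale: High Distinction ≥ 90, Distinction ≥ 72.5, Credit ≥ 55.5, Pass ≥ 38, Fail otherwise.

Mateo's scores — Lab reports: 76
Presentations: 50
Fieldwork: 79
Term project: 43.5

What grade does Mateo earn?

Credit

Fieldwork (79) > Lab reports (76), so Lab reports counts as 79.
Weighted total:
  Lab reports 79 × 0.12 = 9.48
  Presentations 50 × 0.1 = 5
  Fieldwork 79 × 0.49 = 38.71
  Term project 43.5 × 0.29 = 12.615
Sum = 65.805
65.805 is ≥ 55.5 and < 72.5 → Credit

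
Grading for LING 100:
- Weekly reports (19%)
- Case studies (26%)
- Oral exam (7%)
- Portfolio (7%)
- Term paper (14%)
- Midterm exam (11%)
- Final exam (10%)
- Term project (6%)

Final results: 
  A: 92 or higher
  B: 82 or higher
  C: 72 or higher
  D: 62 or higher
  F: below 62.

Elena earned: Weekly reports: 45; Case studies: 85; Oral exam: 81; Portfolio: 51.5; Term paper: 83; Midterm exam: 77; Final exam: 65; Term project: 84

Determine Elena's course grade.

D

Weighted total:
  Weekly reports 45 × 0.19 = 8.55
  Case studies 85 × 0.26 = 22.1
  Oral exam 81 × 0.07 = 5.67
  Portfolio 51.5 × 0.07 = 3.605
  Term paper 83 × 0.14 = 11.62
  Midterm exam 77 × 0.11 = 8.47
  Final exam 65 × 0.1 = 6.5
  Term project 84 × 0.06 = 5.04
Sum = 71.555
71.555 is ≥ 62 and < 72 → D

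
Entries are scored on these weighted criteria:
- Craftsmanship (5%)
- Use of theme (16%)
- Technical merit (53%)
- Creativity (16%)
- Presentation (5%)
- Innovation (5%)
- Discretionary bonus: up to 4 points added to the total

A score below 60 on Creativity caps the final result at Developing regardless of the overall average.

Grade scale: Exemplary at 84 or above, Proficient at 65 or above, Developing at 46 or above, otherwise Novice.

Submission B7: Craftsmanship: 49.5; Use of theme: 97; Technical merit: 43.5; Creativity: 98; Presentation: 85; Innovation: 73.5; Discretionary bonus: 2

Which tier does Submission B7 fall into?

Proficient

Creativity score 98 ≥ 60: minimum met.
Weighted total:
  Craftsmanship 49.5 × 0.05 = 2.475
  Use of theme 97 × 0.16 = 15.52
  Technical merit 43.5 × 0.53 = 23.055
  Creativity 98 × 0.16 = 15.68
  Presentation 85 × 0.05 = 4.25
  Innovation 73.5 × 0.05 = 3.675
Sum = 64.655
Discretionary bonus: 64.655 + 2 = 66.655
66.655 is ≥ 65 and < 84 → Proficient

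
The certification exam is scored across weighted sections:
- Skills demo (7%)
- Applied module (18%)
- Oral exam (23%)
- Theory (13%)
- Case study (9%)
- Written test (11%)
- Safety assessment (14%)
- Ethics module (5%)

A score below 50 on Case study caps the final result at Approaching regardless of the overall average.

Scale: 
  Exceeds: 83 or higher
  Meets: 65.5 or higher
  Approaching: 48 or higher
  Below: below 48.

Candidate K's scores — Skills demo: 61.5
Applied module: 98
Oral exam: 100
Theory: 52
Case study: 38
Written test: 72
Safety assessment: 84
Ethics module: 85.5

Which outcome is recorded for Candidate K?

Approaching

Case study score 38 < 50: minimum not met.
Weighted total:
  Skills demo 61.5 × 0.07 = 4.305
  Applied module 98 × 0.18 = 17.64
  Oral exam 100 × 0.23 = 23
  Theory 52 × 0.13 = 6.76
  Case study 38 × 0.09 = 3.42
  Written test 72 × 0.11 = 7.92
  Safety assessment 84 × 0.14 = 11.76
  Ethics module 85.5 × 0.05 = 4.275
Sum = 79.08
79.08 would be Meets; cap at Approaching applies → Approaching.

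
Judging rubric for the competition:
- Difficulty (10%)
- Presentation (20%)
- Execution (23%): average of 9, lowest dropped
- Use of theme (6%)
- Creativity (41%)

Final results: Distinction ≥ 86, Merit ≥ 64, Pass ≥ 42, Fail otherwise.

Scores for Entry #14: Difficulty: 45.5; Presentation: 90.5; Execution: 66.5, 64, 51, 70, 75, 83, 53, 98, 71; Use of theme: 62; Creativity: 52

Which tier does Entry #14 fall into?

Merit

Execution: drop 51 → average of remaining 8 = 580.5/8 = 72.5625
Weighted total:
  Difficulty 45.5 × 0.1 = 4.55
  Presentation 90.5 × 0.2 = 18.1
  Execution 72.5625 × 0.23 = 16.689375
  Use of theme 62 × 0.06 = 3.72
  Creativity 52 × 0.41 = 21.32
Sum = 64.379375
64.379375 is ≥ 64 and < 86 → Merit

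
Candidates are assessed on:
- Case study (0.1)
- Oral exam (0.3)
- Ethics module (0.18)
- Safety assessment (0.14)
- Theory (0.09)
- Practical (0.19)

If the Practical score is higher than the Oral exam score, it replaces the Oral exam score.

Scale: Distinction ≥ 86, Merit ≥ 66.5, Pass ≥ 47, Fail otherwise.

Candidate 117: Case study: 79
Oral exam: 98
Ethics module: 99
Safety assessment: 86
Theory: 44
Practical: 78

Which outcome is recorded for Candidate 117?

Practical (78) ≤ Oral exam (98), so Oral exam stays at 98.
Weighted total:
  Case study 79 × 0.1 = 7.9
  Oral exam 98 × 0.3 = 29.4
  Ethics module 99 × 0.18 = 17.82
  Safety assessment 86 × 0.14 = 12.04
  Theory 44 × 0.09 = 3.96
  Practical 78 × 0.19 = 14.82
Sum = 85.94
85.94 is ≥ 66.5 and < 86 → Merit

Merit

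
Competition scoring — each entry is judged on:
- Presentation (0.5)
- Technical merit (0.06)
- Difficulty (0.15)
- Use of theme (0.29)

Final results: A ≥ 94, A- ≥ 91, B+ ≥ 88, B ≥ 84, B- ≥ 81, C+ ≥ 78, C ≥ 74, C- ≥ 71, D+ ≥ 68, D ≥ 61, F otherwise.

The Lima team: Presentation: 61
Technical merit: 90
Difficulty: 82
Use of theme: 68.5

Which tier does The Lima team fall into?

Weighted total:
  Presentation 61 × 0.5 = 30.5
  Technical merit 90 × 0.06 = 5.4
  Difficulty 82 × 0.15 = 12.3
  Use of theme 68.5 × 0.29 = 19.865
Sum = 68.065
68.065 is ≥ 68 and < 71 → D+

D+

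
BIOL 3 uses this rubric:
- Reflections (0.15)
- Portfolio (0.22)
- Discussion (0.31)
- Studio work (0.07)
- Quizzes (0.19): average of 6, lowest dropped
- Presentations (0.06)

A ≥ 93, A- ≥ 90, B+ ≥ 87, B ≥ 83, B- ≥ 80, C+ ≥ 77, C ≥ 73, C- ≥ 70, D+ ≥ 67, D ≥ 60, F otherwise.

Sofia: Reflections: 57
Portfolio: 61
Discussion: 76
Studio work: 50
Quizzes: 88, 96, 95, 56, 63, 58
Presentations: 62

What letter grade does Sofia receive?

D+

Quizzes: drop 56 → average of remaining 5 = 400/5 = 80
Weighted total:
  Reflections 57 × 0.15 = 8.55
  Portfolio 61 × 0.22 = 13.42
  Discussion 76 × 0.31 = 23.56
  Studio work 50 × 0.07 = 3.5
  Quizzes 80 × 0.19 = 15.2
  Presentations 62 × 0.06 = 3.72
Sum = 67.95
67.95 is ≥ 67 and < 70 → D+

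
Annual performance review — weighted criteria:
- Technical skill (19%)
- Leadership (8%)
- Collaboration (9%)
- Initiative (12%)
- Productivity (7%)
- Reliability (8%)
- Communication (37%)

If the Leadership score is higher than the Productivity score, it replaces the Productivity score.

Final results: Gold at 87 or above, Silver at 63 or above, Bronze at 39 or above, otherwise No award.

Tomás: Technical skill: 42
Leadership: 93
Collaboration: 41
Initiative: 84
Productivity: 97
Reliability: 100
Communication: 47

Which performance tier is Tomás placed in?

Leadership (93) ≤ Productivity (97), so Productivity stays at 97.
Weighted total:
  Technical skill 42 × 0.19 = 7.98
  Leadership 93 × 0.08 = 7.44
  Collaboration 41 × 0.09 = 3.69
  Initiative 84 × 0.12 = 10.08
  Productivity 97 × 0.07 = 6.79
  Reliability 100 × 0.08 = 8
  Communication 47 × 0.37 = 17.39
Sum = 61.37
61.37 is ≥ 39 and < 63 → Bronze

Bronze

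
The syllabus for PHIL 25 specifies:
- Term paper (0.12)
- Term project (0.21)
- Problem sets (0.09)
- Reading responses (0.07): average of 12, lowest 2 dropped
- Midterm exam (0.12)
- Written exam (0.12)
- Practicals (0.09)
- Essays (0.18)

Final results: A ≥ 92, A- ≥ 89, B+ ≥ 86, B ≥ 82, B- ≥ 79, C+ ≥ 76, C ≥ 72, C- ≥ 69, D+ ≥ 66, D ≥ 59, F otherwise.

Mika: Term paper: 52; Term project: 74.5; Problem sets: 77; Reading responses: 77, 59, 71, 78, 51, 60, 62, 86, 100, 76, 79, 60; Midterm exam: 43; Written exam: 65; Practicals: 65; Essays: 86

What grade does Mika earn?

Reading responses: drop 51, 59 → average of remaining 10 = 749/10 = 74.9
Weighted total:
  Term paper 52 × 0.12 = 6.24
  Term project 74.5 × 0.21 = 15.645
  Problem sets 77 × 0.09 = 6.93
  Reading responses 74.9 × 0.07 = 5.243
  Midterm exam 43 × 0.12 = 5.16
  Written exam 65 × 0.12 = 7.8
  Practicals 65 × 0.09 = 5.85
  Essays 86 × 0.18 = 15.48
Sum = 68.348
68.348 is ≥ 66 and < 69 → D+

D+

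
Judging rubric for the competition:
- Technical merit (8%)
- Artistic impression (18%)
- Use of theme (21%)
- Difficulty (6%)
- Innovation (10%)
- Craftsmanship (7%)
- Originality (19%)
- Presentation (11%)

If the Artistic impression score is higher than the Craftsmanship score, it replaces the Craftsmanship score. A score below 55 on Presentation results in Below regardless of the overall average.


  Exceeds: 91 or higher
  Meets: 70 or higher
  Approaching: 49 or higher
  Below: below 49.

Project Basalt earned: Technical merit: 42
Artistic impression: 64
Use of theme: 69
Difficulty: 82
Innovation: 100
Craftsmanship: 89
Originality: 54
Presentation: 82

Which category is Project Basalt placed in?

Artistic impression (64) ≤ Craftsmanship (89), so Craftsmanship stays at 89.
Presentation score 82 ≥ 55: minimum met.
Weighted total:
  Technical merit 42 × 0.08 = 3.36
  Artistic impression 64 × 0.18 = 11.52
  Use of theme 69 × 0.21 = 14.49
  Difficulty 82 × 0.06 = 4.92
  Innovation 100 × 0.1 = 10
  Craftsmanship 89 × 0.07 = 6.23
  Originality 54 × 0.19 = 10.26
  Presentation 82 × 0.11 = 9.02
Sum = 69.8
69.8 is ≥ 49 and < 70 → Approaching

Approaching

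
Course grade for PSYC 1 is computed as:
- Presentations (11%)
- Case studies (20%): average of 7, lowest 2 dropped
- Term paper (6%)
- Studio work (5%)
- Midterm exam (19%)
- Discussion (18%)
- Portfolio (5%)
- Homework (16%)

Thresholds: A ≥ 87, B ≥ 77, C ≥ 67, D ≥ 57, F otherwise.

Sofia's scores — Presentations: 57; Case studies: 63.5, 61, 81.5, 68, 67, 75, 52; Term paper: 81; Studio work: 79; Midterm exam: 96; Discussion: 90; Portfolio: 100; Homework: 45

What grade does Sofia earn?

C

Case studies: drop 52, 61 → average of remaining 5 = 355/5 = 71
Weighted total:
  Presentations 57 × 0.11 = 6.27
  Case studies 71 × 0.2 = 14.2
  Term paper 81 × 0.06 = 4.86
  Studio work 79 × 0.05 = 3.95
  Midterm exam 96 × 0.19 = 18.24
  Discussion 90 × 0.18 = 16.2
  Portfolio 100 × 0.05 = 5
  Homework 45 × 0.16 = 7.2
Sum = 75.92
75.92 is ≥ 67 and < 77 → C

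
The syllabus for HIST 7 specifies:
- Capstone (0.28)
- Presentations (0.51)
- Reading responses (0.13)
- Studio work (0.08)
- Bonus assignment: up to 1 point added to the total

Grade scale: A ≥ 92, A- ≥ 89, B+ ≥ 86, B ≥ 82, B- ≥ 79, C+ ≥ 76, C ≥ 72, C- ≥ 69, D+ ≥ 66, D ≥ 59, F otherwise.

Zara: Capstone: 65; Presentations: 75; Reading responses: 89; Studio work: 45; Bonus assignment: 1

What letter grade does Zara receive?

C

Weighted total:
  Capstone 65 × 0.28 = 18.2
  Presentations 75 × 0.51 = 38.25
  Reading responses 89 × 0.13 = 11.57
  Studio work 45 × 0.08 = 3.6
Sum = 71.62
Bonus assignment: 71.62 + 1 = 72.62
72.62 is ≥ 72 and < 76 → C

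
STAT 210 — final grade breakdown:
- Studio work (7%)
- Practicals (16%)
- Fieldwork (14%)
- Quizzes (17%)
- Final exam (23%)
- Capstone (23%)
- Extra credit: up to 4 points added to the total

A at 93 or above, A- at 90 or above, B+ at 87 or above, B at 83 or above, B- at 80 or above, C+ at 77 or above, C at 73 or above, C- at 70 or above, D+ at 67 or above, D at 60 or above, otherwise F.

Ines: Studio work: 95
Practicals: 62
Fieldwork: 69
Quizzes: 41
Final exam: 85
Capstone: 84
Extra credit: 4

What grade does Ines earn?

C

Weighted total:
  Studio work 95 × 0.07 = 6.65
  Practicals 62 × 0.16 = 9.92
  Fieldwork 69 × 0.14 = 9.66
  Quizzes 41 × 0.17 = 6.97
  Final exam 85 × 0.23 = 19.55
  Capstone 84 × 0.23 = 19.32
Sum = 72.07
Extra credit: 72.07 + 4 = 76.07
76.07 is ≥ 73 and < 77 → C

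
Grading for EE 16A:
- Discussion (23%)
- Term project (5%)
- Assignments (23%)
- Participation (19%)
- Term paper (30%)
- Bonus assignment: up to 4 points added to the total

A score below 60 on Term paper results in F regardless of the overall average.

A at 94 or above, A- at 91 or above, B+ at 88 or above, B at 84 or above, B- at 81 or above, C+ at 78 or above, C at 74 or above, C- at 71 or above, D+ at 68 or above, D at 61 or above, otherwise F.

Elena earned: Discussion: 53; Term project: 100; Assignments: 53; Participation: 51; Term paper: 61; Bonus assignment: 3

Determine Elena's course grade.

Term paper score 61 ≥ 60: minimum met.
Weighted total:
  Discussion 53 × 0.23 = 12.19
  Term project 100 × 0.05 = 5
  Assignments 53 × 0.23 = 12.19
  Participation 51 × 0.19 = 9.69
  Term paper 61 × 0.3 = 18.3
Sum = 57.37
Bonus assignment: 57.37 + 3 = 60.37
60.37 < 61 → F

F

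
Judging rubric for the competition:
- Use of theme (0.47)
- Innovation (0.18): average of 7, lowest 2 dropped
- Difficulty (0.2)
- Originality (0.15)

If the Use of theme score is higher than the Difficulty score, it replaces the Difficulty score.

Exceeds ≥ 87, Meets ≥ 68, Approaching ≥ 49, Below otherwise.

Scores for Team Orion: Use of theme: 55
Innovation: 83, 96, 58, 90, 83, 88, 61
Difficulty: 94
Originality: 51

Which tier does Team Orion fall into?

Innovation: drop 58, 61 → average of remaining 5 = 440/5 = 88
Use of theme (55) ≤ Difficulty (94), so Difficulty stays at 94.
Weighted total:
  Use of theme 55 × 0.47 = 25.85
  Innovation 88 × 0.18 = 15.84
  Difficulty 94 × 0.2 = 18.8
  Originality 51 × 0.15 = 7.65
Sum = 68.14
68.14 is ≥ 68 and < 87 → Meets

Meets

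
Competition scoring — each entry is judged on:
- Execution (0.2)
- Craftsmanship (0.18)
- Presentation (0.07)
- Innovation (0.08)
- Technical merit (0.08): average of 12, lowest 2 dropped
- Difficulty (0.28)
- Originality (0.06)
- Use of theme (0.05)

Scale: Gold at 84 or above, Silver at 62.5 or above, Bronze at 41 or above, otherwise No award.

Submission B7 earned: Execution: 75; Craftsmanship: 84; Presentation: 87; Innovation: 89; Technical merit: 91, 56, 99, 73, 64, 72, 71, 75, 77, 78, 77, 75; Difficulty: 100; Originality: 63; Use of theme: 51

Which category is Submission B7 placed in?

Silver

Technical merit: drop 56, 64 → average of remaining 10 = 788/10 = 78.8
Weighted total:
  Execution 75 × 0.2 = 15
  Craftsmanship 84 × 0.18 = 15.12
  Presentation 87 × 0.07 = 6.09
  Innovation 89 × 0.08 = 7.12
  Technical merit 78.8 × 0.08 = 6.304
  Difficulty 100 × 0.28 = 28
  Originality 63 × 0.06 = 3.78
  Use of theme 51 × 0.05 = 2.55
Sum = 83.964
83.964 is ≥ 62.5 and < 84 → Silver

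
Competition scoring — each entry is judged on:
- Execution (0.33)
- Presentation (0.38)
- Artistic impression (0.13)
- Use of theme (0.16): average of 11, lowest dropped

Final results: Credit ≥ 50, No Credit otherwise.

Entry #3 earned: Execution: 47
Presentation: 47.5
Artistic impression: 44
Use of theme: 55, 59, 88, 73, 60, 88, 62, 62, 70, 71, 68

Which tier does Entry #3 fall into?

Use of theme: drop 55 → average of remaining 10 = 701/10 = 70.1
Weighted total:
  Execution 47 × 0.33 = 15.51
  Presentation 47.5 × 0.38 = 18.05
  Artistic impression 44 × 0.13 = 5.72
  Use of theme 70.1 × 0.16 = 11.216
Sum = 50.496
50.496 ≥ 50 → Credit

Credit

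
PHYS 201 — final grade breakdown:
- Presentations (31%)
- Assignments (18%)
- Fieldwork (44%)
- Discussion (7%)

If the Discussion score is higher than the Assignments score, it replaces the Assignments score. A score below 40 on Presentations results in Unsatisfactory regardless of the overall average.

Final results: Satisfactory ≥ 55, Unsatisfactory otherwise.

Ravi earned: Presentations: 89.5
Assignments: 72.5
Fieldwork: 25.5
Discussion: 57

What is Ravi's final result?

Discussion (57) ≤ Assignments (72.5), so Assignments stays at 72.5.
Presentations score 89.5 ≥ 40: minimum met.
Weighted total:
  Presentations 89.5 × 0.31 = 27.745
  Assignments 72.5 × 0.18 = 13.05
  Fieldwork 25.5 × 0.44 = 11.22
  Discussion 57 × 0.07 = 3.99
Sum = 56.005
56.005 ≥ 55 → Satisfactory

Satisfactory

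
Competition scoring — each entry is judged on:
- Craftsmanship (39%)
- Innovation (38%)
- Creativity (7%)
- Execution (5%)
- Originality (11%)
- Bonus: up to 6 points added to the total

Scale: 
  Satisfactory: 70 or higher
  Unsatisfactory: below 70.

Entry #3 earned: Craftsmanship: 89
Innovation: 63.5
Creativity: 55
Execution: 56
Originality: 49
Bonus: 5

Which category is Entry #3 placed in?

Satisfactory

Weighted total:
  Craftsmanship 89 × 0.39 = 34.71
  Innovation 63.5 × 0.38 = 24.13
  Creativity 55 × 0.07 = 3.85
  Execution 56 × 0.05 = 2.8
  Originality 49 × 0.11 = 5.39
Sum = 70.88
Bonus: 70.88 + 5 = 75.88
75.88 ≥ 70 → Satisfactory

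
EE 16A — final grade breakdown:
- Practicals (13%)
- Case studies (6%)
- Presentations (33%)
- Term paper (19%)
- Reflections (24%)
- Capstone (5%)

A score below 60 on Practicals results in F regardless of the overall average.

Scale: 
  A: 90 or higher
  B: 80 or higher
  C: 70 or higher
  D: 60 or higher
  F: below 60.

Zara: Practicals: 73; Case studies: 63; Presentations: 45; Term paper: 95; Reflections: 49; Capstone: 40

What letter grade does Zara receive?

Practicals score 73 ≥ 60: minimum met.
Weighted total:
  Practicals 73 × 0.13 = 9.49
  Case studies 63 × 0.06 = 3.78
  Presentations 45 × 0.33 = 14.85
  Term paper 95 × 0.19 = 18.05
  Reflections 49 × 0.24 = 11.76
  Capstone 40 × 0.05 = 2
Sum = 59.93
59.93 < 60 → F

F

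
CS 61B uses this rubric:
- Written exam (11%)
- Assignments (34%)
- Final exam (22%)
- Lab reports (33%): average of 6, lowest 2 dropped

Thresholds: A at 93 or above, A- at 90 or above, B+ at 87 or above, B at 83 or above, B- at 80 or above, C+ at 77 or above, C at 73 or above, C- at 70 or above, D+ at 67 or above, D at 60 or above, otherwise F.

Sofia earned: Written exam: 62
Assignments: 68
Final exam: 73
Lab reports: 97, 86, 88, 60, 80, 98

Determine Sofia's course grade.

Lab reports: drop 60, 80 → average of remaining 4 = 369/4 = 92.25
Weighted total:
  Written exam 62 × 0.11 = 6.82
  Assignments 68 × 0.34 = 23.12
  Final exam 73 × 0.22 = 16.06
  Lab reports 92.25 × 0.33 = 30.4425
Sum = 76.4425
76.4425 is ≥ 73 and < 77 → C

C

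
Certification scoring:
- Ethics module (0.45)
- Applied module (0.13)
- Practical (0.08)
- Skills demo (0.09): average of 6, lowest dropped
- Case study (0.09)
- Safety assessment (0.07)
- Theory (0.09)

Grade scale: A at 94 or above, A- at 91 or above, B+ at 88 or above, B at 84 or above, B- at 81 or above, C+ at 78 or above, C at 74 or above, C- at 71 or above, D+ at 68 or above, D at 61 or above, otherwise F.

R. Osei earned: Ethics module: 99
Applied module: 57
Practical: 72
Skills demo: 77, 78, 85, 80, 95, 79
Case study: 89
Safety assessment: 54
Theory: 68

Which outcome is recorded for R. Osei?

Skills demo: drop 77 → average of remaining 5 = 417/5 = 83.4
Weighted total:
  Ethics module 99 × 0.45 = 44.55
  Applied module 57 × 0.13 = 7.41
  Practical 72 × 0.08 = 5.76
  Skills demo 83.4 × 0.09 = 7.506
  Case study 89 × 0.09 = 8.01
  Safety assessment 54 × 0.07 = 3.78
  Theory 68 × 0.09 = 6.12
Sum = 83.136
83.136 is ≥ 81 and < 84 → B-

B-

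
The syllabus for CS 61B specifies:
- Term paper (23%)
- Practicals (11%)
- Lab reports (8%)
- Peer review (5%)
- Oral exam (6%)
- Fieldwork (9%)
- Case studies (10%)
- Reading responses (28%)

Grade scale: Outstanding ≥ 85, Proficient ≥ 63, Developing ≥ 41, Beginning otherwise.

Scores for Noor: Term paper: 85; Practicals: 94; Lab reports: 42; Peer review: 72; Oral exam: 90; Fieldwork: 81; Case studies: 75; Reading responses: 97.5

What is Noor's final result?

Proficient

Weighted total:
  Term paper 85 × 0.23 = 19.55
  Practicals 94 × 0.11 = 10.34
  Lab reports 42 × 0.08 = 3.36
  Peer review 72 × 0.05 = 3.6
  Oral exam 90 × 0.06 = 5.4
  Fieldwork 81 × 0.09 = 7.29
  Case studies 75 × 0.1 = 7.5
  Reading responses 97.5 × 0.28 = 27.3
Sum = 84.34
84.34 is ≥ 63 and < 85 → Proficient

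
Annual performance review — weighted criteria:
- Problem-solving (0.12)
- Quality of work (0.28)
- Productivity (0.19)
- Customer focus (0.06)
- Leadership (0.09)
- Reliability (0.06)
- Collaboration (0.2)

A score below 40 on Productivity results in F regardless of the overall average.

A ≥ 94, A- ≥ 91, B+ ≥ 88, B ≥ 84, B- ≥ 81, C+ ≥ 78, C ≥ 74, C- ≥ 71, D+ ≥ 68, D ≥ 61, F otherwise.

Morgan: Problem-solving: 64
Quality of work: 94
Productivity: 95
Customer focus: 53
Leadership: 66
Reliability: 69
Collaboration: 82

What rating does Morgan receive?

Productivity score 95 ≥ 40: minimum met.
Weighted total:
  Problem-solving 64 × 0.12 = 7.68
  Quality of work 94 × 0.28 = 26.32
  Productivity 95 × 0.19 = 18.05
  Customer focus 53 × 0.06 = 3.18
  Leadership 66 × 0.09 = 5.94
  Reliability 69 × 0.06 = 4.14
  Collaboration 82 × 0.2 = 16.4
Sum = 81.71
81.71 is ≥ 81 and < 84 → B-

B-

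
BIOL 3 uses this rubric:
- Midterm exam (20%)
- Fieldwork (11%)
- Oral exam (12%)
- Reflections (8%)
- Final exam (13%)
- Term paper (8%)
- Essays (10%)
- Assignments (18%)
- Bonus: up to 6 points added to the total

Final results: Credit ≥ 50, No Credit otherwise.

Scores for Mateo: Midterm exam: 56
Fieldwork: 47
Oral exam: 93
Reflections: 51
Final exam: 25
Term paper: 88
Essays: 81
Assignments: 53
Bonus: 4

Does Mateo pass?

Credit

Weighted total:
  Midterm exam 56 × 0.2 = 11.2
  Fieldwork 47 × 0.11 = 5.17
  Oral exam 93 × 0.12 = 11.16
  Reflections 51 × 0.08 = 4.08
  Final exam 25 × 0.13 = 3.25
  Term paper 88 × 0.08 = 7.04
  Essays 81 × 0.1 = 8.1
  Assignments 53 × 0.18 = 9.54
Sum = 59.54
Bonus: 59.54 + 4 = 63.54
63.54 ≥ 50 → Credit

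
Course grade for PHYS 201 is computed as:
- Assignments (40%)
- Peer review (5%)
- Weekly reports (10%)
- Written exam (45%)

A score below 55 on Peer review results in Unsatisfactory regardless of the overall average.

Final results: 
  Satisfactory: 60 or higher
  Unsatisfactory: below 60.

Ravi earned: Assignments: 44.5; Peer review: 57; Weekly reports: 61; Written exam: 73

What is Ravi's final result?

Peer review score 57 ≥ 55: minimum met.
Weighted total:
  Assignments 44.5 × 0.4 = 17.8
  Peer review 57 × 0.05 = 2.85
  Weekly reports 61 × 0.1 = 6.1
  Written exam 73 × 0.45 = 32.85
Sum = 59.6
59.6 < 60 → Unsatisfactory

Unsatisfactory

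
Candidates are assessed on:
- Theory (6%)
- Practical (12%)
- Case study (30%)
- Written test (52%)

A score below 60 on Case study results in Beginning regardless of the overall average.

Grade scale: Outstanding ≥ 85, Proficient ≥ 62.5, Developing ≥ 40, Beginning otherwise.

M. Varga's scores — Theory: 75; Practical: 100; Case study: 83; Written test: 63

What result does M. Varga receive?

Case study score 83 ≥ 60: minimum met.
Weighted total:
  Theory 75 × 0.06 = 4.5
  Practical 100 × 0.12 = 12
  Case study 83 × 0.3 = 24.9
  Written test 63 × 0.52 = 32.76
Sum = 74.16
74.16 is ≥ 62.5 and < 85 → Proficient

Proficient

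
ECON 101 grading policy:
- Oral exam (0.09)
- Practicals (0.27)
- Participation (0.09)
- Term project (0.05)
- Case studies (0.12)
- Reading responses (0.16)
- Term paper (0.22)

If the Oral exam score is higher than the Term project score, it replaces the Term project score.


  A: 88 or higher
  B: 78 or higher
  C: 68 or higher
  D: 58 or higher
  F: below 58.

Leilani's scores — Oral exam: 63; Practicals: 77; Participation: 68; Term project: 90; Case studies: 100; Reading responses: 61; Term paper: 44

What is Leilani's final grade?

C

Oral exam (63) ≤ Term project (90), so Term project stays at 90.
Weighted total:
  Oral exam 63 × 0.09 = 5.67
  Practicals 77 × 0.27 = 20.79
  Participation 68 × 0.09 = 6.12
  Term project 90 × 0.05 = 4.5
  Case studies 100 × 0.12 = 12
  Reading responses 61 × 0.16 = 9.76
  Term paper 44 × 0.22 = 9.68
Sum = 68.52
68.52 is ≥ 68 and < 78 → C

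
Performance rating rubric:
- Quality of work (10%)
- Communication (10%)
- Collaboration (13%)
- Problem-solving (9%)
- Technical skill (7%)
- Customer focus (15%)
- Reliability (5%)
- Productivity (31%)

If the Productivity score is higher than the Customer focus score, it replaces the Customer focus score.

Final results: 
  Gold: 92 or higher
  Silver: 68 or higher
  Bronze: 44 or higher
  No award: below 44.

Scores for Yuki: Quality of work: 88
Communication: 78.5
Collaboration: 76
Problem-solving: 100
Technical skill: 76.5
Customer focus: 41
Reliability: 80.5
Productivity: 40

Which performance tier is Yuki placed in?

Productivity (40) ≤ Customer focus (41), so Customer focus stays at 41.
Weighted total:
  Quality of work 88 × 0.1 = 8.8
  Communication 78.5 × 0.1 = 7.85
  Collaboration 76 × 0.13 = 9.88
  Problem-solving 100 × 0.09 = 9
  Technical skill 76.5 × 0.07 = 5.355
  Customer focus 41 × 0.15 = 6.15
  Reliability 80.5 × 0.05 = 4.025
  Productivity 40 × 0.31 = 12.4
Sum = 63.46
63.46 is ≥ 44 and < 68 → Bronze

Bronze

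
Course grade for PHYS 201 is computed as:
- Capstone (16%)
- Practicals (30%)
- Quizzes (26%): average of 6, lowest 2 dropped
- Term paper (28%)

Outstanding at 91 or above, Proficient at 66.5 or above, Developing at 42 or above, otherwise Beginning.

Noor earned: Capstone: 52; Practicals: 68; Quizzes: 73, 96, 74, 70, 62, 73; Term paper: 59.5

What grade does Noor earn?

Quizzes: drop 62, 70 → average of remaining 4 = 316/4 = 79
Weighted total:
  Capstone 52 × 0.16 = 8.32
  Practicals 68 × 0.3 = 20.4
  Quizzes 79 × 0.26 = 20.54
  Term paper 59.5 × 0.28 = 16.66
Sum = 65.92
65.92 is ≥ 42 and < 66.5 → Developing

Developing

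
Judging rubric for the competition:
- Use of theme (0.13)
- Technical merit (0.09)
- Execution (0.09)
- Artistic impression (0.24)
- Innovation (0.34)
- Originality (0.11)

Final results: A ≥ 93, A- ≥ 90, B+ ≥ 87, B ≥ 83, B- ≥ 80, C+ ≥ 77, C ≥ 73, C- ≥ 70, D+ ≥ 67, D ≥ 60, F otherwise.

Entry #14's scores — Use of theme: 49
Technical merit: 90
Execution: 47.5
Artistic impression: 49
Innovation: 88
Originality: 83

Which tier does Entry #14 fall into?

D+

Weighted total:
  Use of theme 49 × 0.13 = 6.37
  Technical merit 90 × 0.09 = 8.1
  Execution 47.5 × 0.09 = 4.275
  Artistic impression 49 × 0.24 = 11.76
  Innovation 88 × 0.34 = 29.92
  Originality 83 × 0.11 = 9.13
Sum = 69.555
69.555 is ≥ 67 and < 70 → D+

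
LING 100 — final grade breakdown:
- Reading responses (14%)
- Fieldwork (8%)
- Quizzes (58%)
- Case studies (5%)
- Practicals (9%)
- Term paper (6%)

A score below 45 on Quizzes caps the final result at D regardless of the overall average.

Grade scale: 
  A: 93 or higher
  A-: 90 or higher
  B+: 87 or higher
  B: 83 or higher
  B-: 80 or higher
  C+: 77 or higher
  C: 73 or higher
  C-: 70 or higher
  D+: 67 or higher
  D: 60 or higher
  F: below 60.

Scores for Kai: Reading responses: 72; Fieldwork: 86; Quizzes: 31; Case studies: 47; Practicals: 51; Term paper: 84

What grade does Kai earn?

F

Quizzes score 31 < 45: minimum not met.
Weighted total:
  Reading responses 72 × 0.14 = 10.08
  Fieldwork 86 × 0.08 = 6.88
  Quizzes 31 × 0.58 = 17.98
  Case studies 47 × 0.05 = 2.35
  Practicals 51 × 0.09 = 4.59
  Term paper 84 × 0.06 = 5.04
Sum = 46.92
46.92 would be F; cap at D applies → F.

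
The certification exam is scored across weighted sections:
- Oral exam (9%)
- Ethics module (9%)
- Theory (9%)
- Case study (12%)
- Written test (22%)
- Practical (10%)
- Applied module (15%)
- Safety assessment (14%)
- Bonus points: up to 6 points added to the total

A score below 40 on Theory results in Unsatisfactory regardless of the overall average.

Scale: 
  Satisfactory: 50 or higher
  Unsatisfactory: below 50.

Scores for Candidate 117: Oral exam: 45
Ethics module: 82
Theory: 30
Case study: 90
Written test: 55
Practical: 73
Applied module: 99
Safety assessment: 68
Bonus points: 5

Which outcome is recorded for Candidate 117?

Theory score 30 < 40: minimum not met.
Weighted total:
  Oral exam 45 × 0.09 = 4.05
  Ethics module 82 × 0.09 = 7.38
  Theory 30 × 0.09 = 2.7
  Case study 90 × 0.12 = 10.8
  Written test 55 × 0.22 = 12.1
  Practical 73 × 0.1 = 7.3
  Applied module 99 × 0.15 = 14.85
  Safety assessment 68 × 0.14 = 9.52
Sum = 68.7
Bonus points: 68.7 + 5 = 73.7
Because the Theory minimum was not met, the result is Unsatisfactory.

Unsatisfactory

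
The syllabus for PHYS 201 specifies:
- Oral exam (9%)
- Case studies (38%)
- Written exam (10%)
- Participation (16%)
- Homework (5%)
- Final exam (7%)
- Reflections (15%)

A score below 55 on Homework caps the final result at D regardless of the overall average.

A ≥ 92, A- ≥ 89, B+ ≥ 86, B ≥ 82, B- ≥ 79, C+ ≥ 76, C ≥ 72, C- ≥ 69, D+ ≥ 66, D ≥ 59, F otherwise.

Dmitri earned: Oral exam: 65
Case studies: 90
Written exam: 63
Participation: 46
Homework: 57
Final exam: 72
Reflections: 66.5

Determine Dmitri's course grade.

C-

Homework score 57 ≥ 55: minimum met.
Weighted total:
  Oral exam 65 × 0.09 = 5.85
  Case studies 90 × 0.38 = 34.2
  Written exam 63 × 0.1 = 6.3
  Participation 46 × 0.16 = 7.36
  Homework 57 × 0.05 = 2.85
  Final exam 72 × 0.07 = 5.04
  Reflections 66.5 × 0.15 = 9.975
Sum = 71.575
71.575 is ≥ 69 and < 72 → C-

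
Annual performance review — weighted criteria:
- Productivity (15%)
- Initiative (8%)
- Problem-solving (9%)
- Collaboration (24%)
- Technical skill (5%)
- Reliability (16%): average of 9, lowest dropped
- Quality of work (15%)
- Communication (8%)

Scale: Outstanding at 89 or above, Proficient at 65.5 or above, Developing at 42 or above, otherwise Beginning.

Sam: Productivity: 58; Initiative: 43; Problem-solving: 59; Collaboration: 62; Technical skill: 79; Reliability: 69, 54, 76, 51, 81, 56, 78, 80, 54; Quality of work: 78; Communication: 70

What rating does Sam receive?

Developing

Reliability: drop 51 → average of remaining 8 = 548/8 = 68.5
Weighted total:
  Productivity 58 × 0.15 = 8.7
  Initiative 43 × 0.08 = 3.44
  Problem-solving 59 × 0.09 = 5.31
  Collaboration 62 × 0.24 = 14.88
  Technical skill 79 × 0.05 = 3.95
  Reliability 68.5 × 0.16 = 10.96
  Quality of work 78 × 0.15 = 11.7
  Communication 70 × 0.08 = 5.6
Sum = 64.54
64.54 is ≥ 42 and < 65.5 → Developing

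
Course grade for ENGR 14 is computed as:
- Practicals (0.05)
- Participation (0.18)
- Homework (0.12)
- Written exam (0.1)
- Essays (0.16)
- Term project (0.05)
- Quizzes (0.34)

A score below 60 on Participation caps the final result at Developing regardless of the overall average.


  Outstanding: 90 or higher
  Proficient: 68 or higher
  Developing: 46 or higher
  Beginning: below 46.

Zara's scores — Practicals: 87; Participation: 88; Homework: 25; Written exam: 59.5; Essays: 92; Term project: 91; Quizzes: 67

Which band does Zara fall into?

Participation score 88 ≥ 60: minimum met.
Weighted total:
  Practicals 87 × 0.05 = 4.35
  Participation 88 × 0.18 = 15.84
  Homework 25 × 0.12 = 3
  Written exam 59.5 × 0.1 = 5.95
  Essays 92 × 0.16 = 14.72
  Term project 91 × 0.05 = 4.55
  Quizzes 67 × 0.34 = 22.78
Sum = 71.19
71.19 is ≥ 68 and < 90 → Proficient

Proficient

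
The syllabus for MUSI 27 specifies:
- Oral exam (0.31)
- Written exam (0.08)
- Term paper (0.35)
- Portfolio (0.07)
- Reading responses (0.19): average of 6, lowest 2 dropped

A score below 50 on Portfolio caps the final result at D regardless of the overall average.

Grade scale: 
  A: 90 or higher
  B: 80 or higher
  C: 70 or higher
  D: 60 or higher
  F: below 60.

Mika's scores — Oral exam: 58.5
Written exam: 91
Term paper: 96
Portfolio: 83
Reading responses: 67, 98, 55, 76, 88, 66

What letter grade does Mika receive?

B

Reading responses: drop 55, 66 → average of remaining 4 = 329/4 = 82.25
Portfolio score 83 ≥ 50: minimum met.
Weighted total:
  Oral exam 58.5 × 0.31 = 18.135
  Written exam 91 × 0.08 = 7.28
  Term paper 96 × 0.35 = 33.6
  Portfolio 83 × 0.07 = 5.81
  Reading responses 82.25 × 0.19 = 15.6275
Sum = 80.4525
80.4525 is ≥ 80 and < 90 → B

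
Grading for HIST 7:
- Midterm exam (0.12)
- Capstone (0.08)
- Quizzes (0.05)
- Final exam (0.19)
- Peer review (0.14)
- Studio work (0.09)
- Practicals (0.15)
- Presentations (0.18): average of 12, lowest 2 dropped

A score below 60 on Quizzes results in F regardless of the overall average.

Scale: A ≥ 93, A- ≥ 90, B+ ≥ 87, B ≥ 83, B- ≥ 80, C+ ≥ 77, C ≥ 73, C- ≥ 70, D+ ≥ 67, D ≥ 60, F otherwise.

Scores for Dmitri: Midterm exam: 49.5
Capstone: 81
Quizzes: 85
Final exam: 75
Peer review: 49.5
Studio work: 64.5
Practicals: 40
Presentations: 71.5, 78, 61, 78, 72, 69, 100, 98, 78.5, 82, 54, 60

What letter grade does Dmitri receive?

D

Presentations: drop 54, 60 → average of remaining 10 = 788/10 = 78.8
Quizzes score 85 ≥ 60: minimum met.
Weighted total:
  Midterm exam 49.5 × 0.12 = 5.94
  Capstone 81 × 0.08 = 6.48
  Quizzes 85 × 0.05 = 4.25
  Final exam 75 × 0.19 = 14.25
  Peer review 49.5 × 0.14 = 6.93
  Studio work 64.5 × 0.09 = 5.805
  Practicals 40 × 0.15 = 6
  Presentations 78.8 × 0.18 = 14.184
Sum = 63.839
63.839 is ≥ 60 and < 67 → D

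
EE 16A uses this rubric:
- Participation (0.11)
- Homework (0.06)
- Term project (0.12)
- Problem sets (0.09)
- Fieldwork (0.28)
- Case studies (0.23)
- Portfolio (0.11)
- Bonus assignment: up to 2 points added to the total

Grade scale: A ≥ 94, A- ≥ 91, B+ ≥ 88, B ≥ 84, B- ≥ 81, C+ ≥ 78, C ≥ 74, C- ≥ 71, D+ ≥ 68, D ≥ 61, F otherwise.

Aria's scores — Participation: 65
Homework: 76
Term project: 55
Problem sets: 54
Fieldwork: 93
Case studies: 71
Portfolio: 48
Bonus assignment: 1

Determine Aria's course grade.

Weighted total:
  Participation 65 × 0.11 = 7.15
  Homework 76 × 0.06 = 4.56
  Term project 55 × 0.12 = 6.6
  Problem sets 54 × 0.09 = 4.86
  Fieldwork 93 × 0.28 = 26.04
  Case studies 71 × 0.23 = 16.33
  Portfolio 48 × 0.11 = 5.28
Sum = 70.82
Bonus assignment: 70.82 + 1 = 71.82
71.82 is ≥ 71 and < 74 → C-

C-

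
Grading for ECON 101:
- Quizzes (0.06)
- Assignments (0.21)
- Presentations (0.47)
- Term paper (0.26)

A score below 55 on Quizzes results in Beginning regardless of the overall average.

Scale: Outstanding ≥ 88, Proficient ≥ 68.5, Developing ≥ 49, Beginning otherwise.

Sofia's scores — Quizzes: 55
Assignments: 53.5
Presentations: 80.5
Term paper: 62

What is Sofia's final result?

Quizzes score 55 ≥ 55: minimum met.
Weighted total:
  Quizzes 55 × 0.06 = 3.3
  Assignments 53.5 × 0.21 = 11.235
  Presentations 80.5 × 0.47 = 37.835
  Term paper 62 × 0.26 = 16.12
Sum = 68.49
68.49 is ≥ 49 and < 68.5 → Developing

Developing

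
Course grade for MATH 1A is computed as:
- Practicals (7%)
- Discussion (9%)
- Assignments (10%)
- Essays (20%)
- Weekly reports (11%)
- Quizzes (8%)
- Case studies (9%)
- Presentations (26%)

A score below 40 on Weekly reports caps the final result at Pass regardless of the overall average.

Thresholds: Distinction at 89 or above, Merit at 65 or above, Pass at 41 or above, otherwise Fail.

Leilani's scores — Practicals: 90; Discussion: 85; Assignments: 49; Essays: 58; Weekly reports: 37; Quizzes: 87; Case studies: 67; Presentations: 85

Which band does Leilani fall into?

Pass

Weekly reports score 37 < 40: minimum not met.
Weighted total:
  Practicals 90 × 0.07 = 6.3
  Discussion 85 × 0.09 = 7.65
  Assignments 49 × 0.1 = 4.9
  Essays 58 × 0.2 = 11.6
  Weekly reports 37 × 0.11 = 4.07
  Quizzes 87 × 0.08 = 6.96
  Case studies 67 × 0.09 = 6.03
  Presentations 85 × 0.26 = 22.1
Sum = 69.61
69.61 would be Merit; cap at Pass applies → Pass.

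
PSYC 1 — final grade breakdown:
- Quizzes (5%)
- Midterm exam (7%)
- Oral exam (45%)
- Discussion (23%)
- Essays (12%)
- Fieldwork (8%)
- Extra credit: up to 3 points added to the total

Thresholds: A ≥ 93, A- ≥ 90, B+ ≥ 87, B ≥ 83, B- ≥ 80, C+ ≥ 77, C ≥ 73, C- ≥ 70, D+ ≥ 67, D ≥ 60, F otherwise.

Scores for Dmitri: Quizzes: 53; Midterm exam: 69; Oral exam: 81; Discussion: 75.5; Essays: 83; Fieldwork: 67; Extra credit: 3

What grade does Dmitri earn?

C+

Weighted total:
  Quizzes 53 × 0.05 = 2.65
  Midterm exam 69 × 0.07 = 4.83
  Oral exam 81 × 0.45 = 36.45
  Discussion 75.5 × 0.23 = 17.365
  Essays 83 × 0.12 = 9.96
  Fieldwork 67 × 0.08 = 5.36
Sum = 76.615
Extra credit: 76.615 + 3 = 79.615
79.615 is ≥ 77 and < 80 → C+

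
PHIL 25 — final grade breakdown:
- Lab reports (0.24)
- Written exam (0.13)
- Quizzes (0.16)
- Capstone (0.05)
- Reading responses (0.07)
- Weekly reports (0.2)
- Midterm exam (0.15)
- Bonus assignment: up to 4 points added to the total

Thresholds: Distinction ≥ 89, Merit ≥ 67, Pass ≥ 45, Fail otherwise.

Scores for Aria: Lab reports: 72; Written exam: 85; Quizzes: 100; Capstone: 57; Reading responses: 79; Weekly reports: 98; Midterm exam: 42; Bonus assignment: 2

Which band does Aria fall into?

Weighted total:
  Lab reports 72 × 0.24 = 17.28
  Written exam 85 × 0.13 = 11.05
  Quizzes 100 × 0.16 = 16
  Capstone 57 × 0.05 = 2.85
  Reading responses 79 × 0.07 = 5.53
  Weekly reports 98 × 0.2 = 19.6
  Midterm exam 42 × 0.15 = 6.3
Sum = 78.61
Bonus assignment: 78.61 + 2 = 80.61
80.61 is ≥ 67 and < 89 → Merit

Merit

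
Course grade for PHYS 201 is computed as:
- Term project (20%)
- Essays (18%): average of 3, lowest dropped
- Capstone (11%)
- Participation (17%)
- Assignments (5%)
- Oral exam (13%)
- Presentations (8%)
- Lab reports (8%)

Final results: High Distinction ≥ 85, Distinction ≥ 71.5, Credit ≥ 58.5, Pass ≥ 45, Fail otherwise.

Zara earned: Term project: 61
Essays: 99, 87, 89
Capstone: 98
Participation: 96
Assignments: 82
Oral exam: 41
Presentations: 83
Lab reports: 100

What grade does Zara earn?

Distinction

Essays: drop 87 → average of remaining 2 = 188/2 = 94
Weighted total:
  Term project 61 × 0.2 = 12.2
  Essays 94 × 0.18 = 16.92
  Capstone 98 × 0.11 = 10.78
  Participation 96 × 0.17 = 16.32
  Assignments 82 × 0.05 = 4.1
  Oral exam 41 × 0.13 = 5.33
  Presentations 83 × 0.08 = 6.64
  Lab reports 100 × 0.08 = 8
Sum = 80.29
80.29 is ≥ 71.5 and < 85 → Distinction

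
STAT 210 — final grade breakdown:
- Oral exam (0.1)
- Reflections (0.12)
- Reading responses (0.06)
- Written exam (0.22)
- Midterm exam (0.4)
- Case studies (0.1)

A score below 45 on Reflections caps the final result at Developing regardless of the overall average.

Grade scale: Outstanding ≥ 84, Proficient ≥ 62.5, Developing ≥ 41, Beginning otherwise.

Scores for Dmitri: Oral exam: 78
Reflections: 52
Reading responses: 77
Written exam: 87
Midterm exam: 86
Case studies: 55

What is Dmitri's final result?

Reflections score 52 ≥ 45: minimum met.
Weighted total:
  Oral exam 78 × 0.1 = 7.8
  Reflections 52 × 0.12 = 6.24
  Reading responses 77 × 0.06 = 4.62
  Written exam 87 × 0.22 = 19.14
  Midterm exam 86 × 0.4 = 34.4
  Case studies 55 × 0.1 = 5.5
Sum = 77.7
77.7 is ≥ 62.5 and < 84 → Proficient

Proficient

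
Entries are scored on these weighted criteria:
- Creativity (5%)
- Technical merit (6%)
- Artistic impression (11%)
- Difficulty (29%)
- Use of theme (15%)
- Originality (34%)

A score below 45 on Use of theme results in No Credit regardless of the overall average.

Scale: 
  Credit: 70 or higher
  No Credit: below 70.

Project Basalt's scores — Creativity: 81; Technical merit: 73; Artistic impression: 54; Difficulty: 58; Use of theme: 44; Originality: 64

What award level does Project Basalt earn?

No Credit

Use of theme score 44 < 45: minimum not met.
Weighted total:
  Creativity 81 × 0.05 = 4.05
  Technical merit 73 × 0.06 = 4.38
  Artistic impression 54 × 0.11 = 5.94
  Difficulty 58 × 0.29 = 16.82
  Use of theme 44 × 0.15 = 6.6
  Originality 64 × 0.34 = 21.76
Sum = 59.55
Because the Use of theme minimum was not met, the result is No Credit.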